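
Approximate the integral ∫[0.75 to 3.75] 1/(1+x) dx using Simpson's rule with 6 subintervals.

f(x) = 1/(1+x)
a = 0.75, b = 3.75, n = 6
h = (b - a)/n = 0.500000

Simpson's rule: (h/3)[f(x₀) + 4f(x₁) + 2f(x₂) + ... + f(xₙ)]

x_0 = 0.7500, f(x_0) = 0.571429, coefficient = 1
x_1 = 1.2500, f(x_1) = 0.444444, coefficient = 4
x_2 = 1.7500, f(x_2) = 0.363636, coefficient = 2
x_3 = 2.2500, f(x_3) = 0.307692, coefficient = 4
x_4 = 2.7500, f(x_4) = 0.266667, coefficient = 2
x_5 = 3.2500, f(x_5) = 0.235294, coefficient = 4
x_6 = 3.7500, f(x_6) = 0.210526, coefficient = 1

I ≈ (0.500000/3) × 5.992284 = 0.998714
Exact value: 0.998529
Error: 0.000185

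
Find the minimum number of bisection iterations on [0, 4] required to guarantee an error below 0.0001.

We need (b-a)/2^n ≤ 0.0001
(4 - 0)/2^n ≤ 0.0001
4/2^n ≤ 0.0001
2^n ≥ 40000
n ≥ log₂(40000) = 15.29
n ≥ 16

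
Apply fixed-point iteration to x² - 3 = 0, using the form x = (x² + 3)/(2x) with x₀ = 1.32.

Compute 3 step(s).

Equation: x² - 3 = 0
Fixed-point form: x = (x² + 3)/(2x)
x₀ = 1.32

x_1 = g(1.320000) = 1.796364
x_2 = g(1.796364) = 1.733202
x_3 = g(1.733202) = 1.732051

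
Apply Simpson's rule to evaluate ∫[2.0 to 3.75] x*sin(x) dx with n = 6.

f(x) = x*sin(x)
a = 2.0, b = 3.75, n = 6
h = (b - a)/n = 0.291667

Simpson's rule: (h/3)[f(x₀) + 4f(x₁) + 2f(x₂) + ... + f(xₙ)]

x_0 = 2.0000, f(x_0) = 1.818595, coefficient = 1
x_1 = 2.2917, f(x_1) = 1.721572, coefficient = 4
x_2 = 2.5833, f(x_2) = 1.368419, coefficient = 2
x_3 = 2.8750, f(x_3) = 0.757407, coefficient = 4
x_4 = 3.1667, f(x_4) = -0.079393, coefficient = 2
x_5 = 3.4583, f(x_5) = -1.077171, coefficient = 4
x_6 = 3.7500, f(x_6) = -2.143355, coefficient = 1

I ≈ (0.291667/3) × 7.860528 = 0.764218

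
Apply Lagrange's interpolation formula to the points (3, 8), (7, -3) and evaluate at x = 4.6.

Lagrange interpolation formula:
P(x) = Σ yᵢ × Lᵢ(x)
where Lᵢ(x) = Π_{j≠i} (x - xⱼ)/(xᵢ - xⱼ)

L_0(4.6) = (4.6 - 7)/(3 - 7) = 0.600000
L_1(4.6) = (4.6 - 3)/(7 - 3) = 0.400000

P(4.6) = 8×L_0(4.6) + (-3)×L_1(4.6)
P(4.6) = 3.600000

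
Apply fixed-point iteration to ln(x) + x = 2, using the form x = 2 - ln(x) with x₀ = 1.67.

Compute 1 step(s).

Equation: ln(x) + x = 2
Fixed-point form: x = 2 - ln(x)
x₀ = 1.67

x_1 = g(1.670000) = 1.487176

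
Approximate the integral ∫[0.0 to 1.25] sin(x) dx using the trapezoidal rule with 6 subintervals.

f(x) = sin(x)
a = 0.0, b = 1.25, n = 6
h = (b - a)/n = 0.208333

Trapezoidal rule: (h/2)[f(x₀) + 2f(x₁) + 2f(x₂) + ... + f(xₙ)]

x_0 = 0.0000, f(x_0) = 0.000000, coefficient = 1
x_1 = 0.2083, f(x_1) = 0.206830, coefficient = 2
x_2 = 0.4167, f(x_2) = 0.404715, coefficient = 2
x_3 = 0.6250, f(x_3) = 0.585097, coefficient = 2
x_4 = 0.8333, f(x_4) = 0.740177, coefficient = 2
x_5 = 1.0417, f(x_5) = 0.863247, coefficient = 2
x_6 = 1.2500, f(x_6) = 0.948985, coefficient = 1

I ≈ (0.208333/2) × 6.549115 = 0.682199
Exact value: 0.684678
Error: 0.002478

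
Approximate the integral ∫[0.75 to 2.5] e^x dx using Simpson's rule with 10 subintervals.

f(x) = e^x
a = 0.75, b = 2.5, n = 10
h = (b - a)/n = 0.175000

Simpson's rule: (h/3)[f(x₀) + 4f(x₁) + 2f(x₂) + ... + f(xₙ)]

x_0 = 0.7500, f(x_0) = 2.117000, coefficient = 1
x_1 = 0.9250, f(x_1) = 2.521868, coefficient = 4
x_2 = 1.1000, f(x_2) = 3.004166, coefficient = 2
x_3 = 1.2750, f(x_3) = 3.578701, coefficient = 4
x_4 = 1.4500, f(x_4) = 4.263115, coefficient = 2
x_5 = 1.6250, f(x_5) = 5.078419, coefficient = 4
x_6 = 1.8000, f(x_6) = 6.049647, coefficient = 2
x_7 = 1.9750, f(x_7) = 7.206620, coefficient = 4
x_8 = 2.1500, f(x_8) = 8.584858, coefficient = 2
x_9 = 2.3250, f(x_9) = 10.226680, coefficient = 4
x_10 = 2.5000, f(x_10) = 12.182494, coefficient = 1

I ≈ (0.175000/3) × 172.552221 = 10.065546
Exact value: 10.065494
Error: 0.000052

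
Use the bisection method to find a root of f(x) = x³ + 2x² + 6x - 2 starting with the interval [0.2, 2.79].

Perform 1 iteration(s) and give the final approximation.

f(x) = x³ + 2x² + 6x - 2
Initial interval: [0.2, 2.79]

Iteration 1:
  c_1 = (0.200000 + 2.790000)/2 = 1.495000
  f(c_1) = f(1.495000) = 14.781412
  f(a) × f(c) < 0, new interval: [0.200000, 1.495000]

After 1 iteration(s), the approximation is c_1 = 1.495000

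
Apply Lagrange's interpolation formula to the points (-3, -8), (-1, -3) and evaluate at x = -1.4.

Lagrange interpolation formula:
P(x) = Σ yᵢ × Lᵢ(x)
where Lᵢ(x) = Π_{j≠i} (x - xⱼ)/(xᵢ - xⱼ)

L_0(-1.4) = (-1.4 - (-1))/(-3 - (-1)) = 0.200000
L_1(-1.4) = (-1.4 - (-3))/(-1 - (-3)) = 0.800000

P(-1.4) = (-8)×L_0(-1.4) + (-3)×L_1(-1.4)
P(-1.4) = -4.000000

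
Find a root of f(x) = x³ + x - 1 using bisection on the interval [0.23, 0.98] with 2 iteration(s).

f(x) = x³ + x - 1
Initial interval: [0.23, 0.98]

Iteration 1:
  c_1 = (0.230000 + 0.980000)/2 = 0.605000
  f(c_1) = f(0.605000) = -0.173555
  f(a) × f(c) ≥ 0, new interval: [0.605000, 0.980000]
Iteration 2:
  c_2 = (0.605000 + 0.980000)/2 = 0.792500
  f(c_2) = f(0.792500) = 0.290235
  f(a) × f(c) < 0, new interval: [0.605000, 0.792500]

After 2 iteration(s), the approximation is c_2 = 0.792500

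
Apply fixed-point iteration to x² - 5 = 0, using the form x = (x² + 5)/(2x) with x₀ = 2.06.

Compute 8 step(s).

Equation: x² - 5 = 0
Fixed-point form: x = (x² + 5)/(2x)
x₀ = 2.06

x_1 = g(2.060000) = 2.243592
x_2 = g(2.243592) = 2.236081
x_3 = g(2.236081) = 2.236068
x_4 = g(2.236068) = 2.236068
x_5 = g(2.236068) = 2.236068
x_6 = g(2.236068) = 2.236068
x_7 = g(2.236068) = 2.236068
x_8 = g(2.236068) = 2.236068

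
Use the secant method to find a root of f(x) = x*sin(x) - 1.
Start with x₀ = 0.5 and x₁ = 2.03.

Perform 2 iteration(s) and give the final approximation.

f(x) = x*sin(x) - 1
x₀ = 0.5, x₁ = 2.03

Secant formula: x_{n+1} = x_n - f(x_n)(x_n - x_{n-1})/(f(x_n) - f(x_{n-1}))

Iteration 1:
  f(0.500000) = -0.760287
  f(2.030000) = 0.819704
  x_2 = 2.030000 - 0.819704×(2.030000 - 0.500000)/(0.819704 - (-0.760287))
       = 1.236232
Iteration 2:
  f(2.030000) = 0.819704
  f(1.236232) = 0.167687
  x_3 = 1.236232 - 0.167687×(1.236232 - 2.030000)/(0.167687 - 0.819704)
       = 1.032089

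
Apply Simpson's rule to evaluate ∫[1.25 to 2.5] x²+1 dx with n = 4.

f(x) = x²+1
a = 1.25, b = 2.5, n = 4
h = (b - a)/n = 0.312500

Simpson's rule: (h/3)[f(x₀) + 4f(x₁) + 2f(x₂) + ... + f(xₙ)]

x_0 = 1.2500, f(x_0) = 2.562500, coefficient = 1
x_1 = 1.5625, f(x_1) = 3.441406, coefficient = 4
x_2 = 1.8750, f(x_2) = 4.515625, coefficient = 2
x_3 = 2.1875, f(x_3) = 5.785156, coefficient = 4
x_4 = 2.5000, f(x_4) = 7.250000, coefficient = 1

I ≈ (0.312500/3) × 55.750000 = 5.807292
Exact value: 5.807292
Error: 0.000000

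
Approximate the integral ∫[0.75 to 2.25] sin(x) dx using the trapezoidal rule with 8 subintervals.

f(x) = sin(x)
a = 0.75, b = 2.25, n = 8
h = (b - a)/n = 0.187500

Trapezoidal rule: (h/2)[f(x₀) + 2f(x₁) + 2f(x₂) + ... + f(xₙ)]

x_0 = 0.7500, f(x_0) = 0.681639, coefficient = 1
x_1 = 0.9375, f(x_1) = 0.806081, coefficient = 2
x_2 = 1.1250, f(x_2) = 0.902268, coefficient = 2
x_3 = 1.3125, f(x_3) = 0.966827, coefficient = 2
x_4 = 1.5000, f(x_4) = 0.997495, coefficient = 2
x_5 = 1.6875, f(x_5) = 0.993198, coefficient = 2
x_6 = 1.8750, f(x_6) = 0.954086, coefficient = 2
x_7 = 2.0625, f(x_7) = 0.881530, coefficient = 2
x_8 = 2.2500, f(x_8) = 0.778073, coefficient = 1

I ≈ (0.187500/2) × 14.462679 = 1.355876
Exact value: 1.359862
Error: 0.003986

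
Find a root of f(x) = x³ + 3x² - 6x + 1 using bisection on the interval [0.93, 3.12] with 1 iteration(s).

f(x) = x³ + 3x² - 6x + 1
Initial interval: [0.93, 3.12]

Iteration 1:
  c_1 = (0.930000 + 3.120000)/2 = 2.025000
  f(c_1) = f(2.025000) = 9.455641
  f(a) × f(c) < 0, new interval: [0.930000, 2.025000]

After 1 iteration(s), the approximation is c_1 = 2.025000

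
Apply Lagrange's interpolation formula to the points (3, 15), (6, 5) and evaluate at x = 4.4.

Lagrange interpolation formula:
P(x) = Σ yᵢ × Lᵢ(x)
where Lᵢ(x) = Π_{j≠i} (x - xⱼ)/(xᵢ - xⱼ)

L_0(4.4) = (4.4 - 6)/(3 - 6) = 0.533333
L_1(4.4) = (4.4 - 3)/(6 - 3) = 0.466667

P(4.4) = 15×L_0(4.4) + 5×L_1(4.4)
P(4.4) = 10.333333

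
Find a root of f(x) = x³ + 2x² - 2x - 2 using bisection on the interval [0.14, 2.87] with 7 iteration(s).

f(x) = x³ + 2x² - 2x - 2
Initial interval: [0.14, 2.87]

Iteration 1:
  c_1 = (0.140000 + 2.870000)/2 = 1.505000
  f(c_1) = f(1.505000) = 2.928913
  f(a) × f(c) < 0, new interval: [0.140000, 1.505000]
Iteration 2:
  c_2 = (0.140000 + 1.505000)/2 = 0.822500
  f(c_2) = f(0.822500) = -1.735561
  f(a) × f(c) ≥ 0, new interval: [0.822500, 1.505000]
Iteration 3:
  c_3 = (0.822500 + 1.505000)/2 = 1.163750
  f(c_3) = f(1.163750) = -0.042789
  f(a) × f(c) ≥ 0, new interval: [1.163750, 1.505000]
Iteration 4:
  c_4 = (1.163750 + 1.505000)/2 = 1.334375
  f(c_4) = f(1.334375) = 1.268294
  f(a) × f(c) < 0, new interval: [1.163750, 1.334375]
Iteration 5:
  c_5 = (1.163750 + 1.334375)/2 = 1.249062
  f(c_5) = f(1.249062) = 0.570923
  f(a) × f(c) < 0, new interval: [1.163750, 1.249062]
Iteration 6:
  c_6 = (1.163750 + 1.249062)/2 = 1.206406
  f(c_6) = f(1.206406) = 0.253843
  f(a) × f(c) < 0, new interval: [1.163750, 1.206406]
Iteration 7:
  c_7 = (1.163750 + 1.206406)/2 = 1.185078
  f(c_7) = f(1.185078) = 0.103000
  f(a) × f(c) < 0, new interval: [1.163750, 1.185078]

After 7 iteration(s), the approximation is c_7 = 1.185078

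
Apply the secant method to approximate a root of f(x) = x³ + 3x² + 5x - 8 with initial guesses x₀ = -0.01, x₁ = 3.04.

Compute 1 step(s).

f(x) = x³ + 3x² + 5x - 8
x₀ = -0.01, x₁ = 3.04

Secant formula: x_{n+1} = x_n - f(x_n)(x_n - x_{n-1})/(f(x_n) - f(x_{n-1}))

Iteration 1:
  f(-0.010000) = -8.049701
  f(3.040000) = 63.019264
  x_2 = 3.040000 - 63.019264×(3.040000 - (-0.010000))/(63.019264 - (-8.049701))
       = 0.335461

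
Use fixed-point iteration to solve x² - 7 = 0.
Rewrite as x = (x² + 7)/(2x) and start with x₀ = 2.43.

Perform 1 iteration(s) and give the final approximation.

Equation: x² - 7 = 0
Fixed-point form: x = (x² + 7)/(2x)
x₀ = 2.43

x_1 = g(2.430000) = 2.655329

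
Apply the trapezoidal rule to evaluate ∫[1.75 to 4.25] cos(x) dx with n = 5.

f(x) = cos(x)
a = 1.75, b = 4.25, n = 5
h = (b - a)/n = 0.500000

Trapezoidal rule: (h/2)[f(x₀) + 2f(x₁) + 2f(x₂) + ... + f(xₙ)]

x_0 = 1.7500, f(x_0) = -0.178246, coefficient = 1
x_1 = 2.2500, f(x_1) = -0.628174, coefficient = 2
x_2 = 2.7500, f(x_2) = -0.924302, coefficient = 2
x_3 = 3.2500, f(x_3) = -0.994130, coefficient = 2
x_4 = 3.7500, f(x_4) = -0.820559, coefficient = 2
x_5 = 4.2500, f(x_5) = -0.446087, coefficient = 1

I ≈ (0.500000/2) × -7.358664 = -1.839666
Exact value: -1.878975
Error: 0.039309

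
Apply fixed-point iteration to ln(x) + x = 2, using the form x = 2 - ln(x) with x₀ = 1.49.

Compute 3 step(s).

Equation: ln(x) + x = 2
Fixed-point form: x = 2 - ln(x)
x₀ = 1.49

x_1 = g(1.490000) = 1.601224
x_2 = g(1.601224) = 1.529232
x_3 = g(1.529232) = 1.575235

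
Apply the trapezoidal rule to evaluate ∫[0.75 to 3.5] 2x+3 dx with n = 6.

f(x) = 2x+3
a = 0.75, b = 3.5, n = 6
h = (b - a)/n = 0.458333

Trapezoidal rule: (h/2)[f(x₀) + 2f(x₁) + 2f(x₂) + ... + f(xₙ)]

x_0 = 0.7500, f(x_0) = 4.500000, coefficient = 1
x_1 = 1.2083, f(x_1) = 5.416667, coefficient = 2
x_2 = 1.6667, f(x_2) = 6.333333, coefficient = 2
x_3 = 2.1250, f(x_3) = 7.250000, coefficient = 2
x_4 = 2.5833, f(x_4) = 8.166667, coefficient = 2
x_5 = 3.0417, f(x_5) = 9.083333, coefficient = 2
x_6 = 3.5000, f(x_6) = 10.000000, coefficient = 1

I ≈ (0.458333/2) × 87.000000 = 19.937500
Exact value: 19.937500
Error: 0.000000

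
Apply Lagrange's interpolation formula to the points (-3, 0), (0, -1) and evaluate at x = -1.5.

Lagrange interpolation formula:
P(x) = Σ yᵢ × Lᵢ(x)
where Lᵢ(x) = Π_{j≠i} (x - xⱼ)/(xᵢ - xⱼ)

L_0(-1.5) = (-1.5 - 0)/(-3 - 0) = 0.500000
L_1(-1.5) = (-1.5 - (-3))/(0 - (-3)) = 0.500000

P(-1.5) = 0×L_0(-1.5) + (-1)×L_1(-1.5)
P(-1.5) = -0.500000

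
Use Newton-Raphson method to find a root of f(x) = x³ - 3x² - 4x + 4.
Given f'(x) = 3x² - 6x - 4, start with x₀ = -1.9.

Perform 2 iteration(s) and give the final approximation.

f(x) = x³ - 3x² - 4x + 4
f'(x) = 3x² - 6x - 4
x₀ = -1.9

Newton-Raphson formula: x_{n+1} = x_n - f(x_n)/f'(x_n)

Iteration 1:
  f(-1.900000) = -6.089000
  f'(-1.900000) = 18.230000
  x_1 = -1.900000 - (-6.089000)/18.230000 = -1.565990
Iteration 2:
  f(-1.565990) = -0.933332
  f'(-1.565990) = 12.752916
  x_2 = -1.565990 - (-0.933332)/12.752916 = -1.492804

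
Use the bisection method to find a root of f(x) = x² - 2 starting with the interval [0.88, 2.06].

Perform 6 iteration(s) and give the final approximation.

f(x) = x² - 2
Initial interval: [0.88, 2.06]

Iteration 1:
  c_1 = (0.880000 + 2.060000)/2 = 1.470000
  f(c_1) = f(1.470000) = 0.160900
  f(a) × f(c) < 0, new interval: [0.880000, 1.470000]
Iteration 2:
  c_2 = (0.880000 + 1.470000)/2 = 1.175000
  f(c_2) = f(1.175000) = -0.619375
  f(a) × f(c) ≥ 0, new interval: [1.175000, 1.470000]
Iteration 3:
  c_3 = (1.175000 + 1.470000)/2 = 1.322500
  f(c_3) = f(1.322500) = -0.250994
  f(a) × f(c) ≥ 0, new interval: [1.322500, 1.470000]
Iteration 4:
  c_4 = (1.322500 + 1.470000)/2 = 1.396250
  f(c_4) = f(1.396250) = -0.050486
  f(a) × f(c) ≥ 0, new interval: [1.396250, 1.470000]
Iteration 5:
  c_5 = (1.396250 + 1.470000)/2 = 1.433125
  f(c_5) = f(1.433125) = 0.053847
  f(a) × f(c) < 0, new interval: [1.396250, 1.433125]
Iteration 6:
  c_6 = (1.396250 + 1.433125)/2 = 1.414687
  f(c_6) = f(1.414687) = 0.001341
  f(a) × f(c) < 0, new interval: [1.396250, 1.414687]

After 6 iteration(s), the approximation is c_6 = 1.414687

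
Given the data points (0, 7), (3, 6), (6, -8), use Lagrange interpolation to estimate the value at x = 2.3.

Lagrange interpolation formula:
P(x) = Σ yᵢ × Lᵢ(x)
where Lᵢ(x) = Π_{j≠i} (x - xⱼ)/(xᵢ - xⱼ)

L_0(2.3) = (2.3 - 3)/(0 - 3) × (2.3 - 6)/(0 - 6) = 0.143889
L_1(2.3) = (2.3 - 0)/(3 - 0) × (2.3 - 6)/(3 - 6) = 0.945556
L_2(2.3) = (2.3 - 0)/(6 - 0) × (2.3 - 3)/(6 - 3) = -0.089444

P(2.3) = 7×L_0(2.3) + 6×L_1(2.3) + (-8)×L_2(2.3)
P(2.3) = 7.396111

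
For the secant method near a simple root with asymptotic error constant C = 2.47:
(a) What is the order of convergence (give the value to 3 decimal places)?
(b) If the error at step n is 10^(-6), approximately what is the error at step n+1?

(a) Secant method has superlinear convergence with order φ = (1+√5)/2 ≈ 1.618.
    This means |e_{n+1}| ≈ C|e_n|^1.618.

(b) With |e_n| = 10^(-6) and C = 2.47:
    |e_{n+1}| ≈ 2.47 × (10^(-6))^1.618 = 2.47 × 10^(-9.71)

(a) ≈ 1.618 (golden ratio); (b) |e_{n+1}| ≈ 4.836e-10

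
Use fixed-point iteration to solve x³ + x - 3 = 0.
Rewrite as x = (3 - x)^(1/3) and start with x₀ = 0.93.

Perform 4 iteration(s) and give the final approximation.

Equation: x³ + x - 3 = 0
Fixed-point form: x = (3 - x)^(1/3)
x₀ = 0.93

x_1 = g(0.930000) = 1.274452
x_2 = g(1.274452) = 1.199432
x_3 = g(1.199432) = 1.216568
x_4 = g(1.216568) = 1.212697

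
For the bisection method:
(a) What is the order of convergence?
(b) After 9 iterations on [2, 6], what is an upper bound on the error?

(a) Bisection has linear (order 1) convergence; the error is halved each step.

(b) Error bound = (b-a)/2^n = (6 - 2)/2^{9}
    = 4/2^{9}

(a) 1 (linear); (b) error ≤ 7.81e-03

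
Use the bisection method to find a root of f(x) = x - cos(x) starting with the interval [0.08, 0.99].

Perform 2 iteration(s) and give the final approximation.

f(x) = x - cos(x)
Initial interval: [0.08, 0.99]

Iteration 1:
  c_1 = (0.080000 + 0.990000)/2 = 0.535000
  f(c_1) = f(0.535000) = -0.325269
  f(a) × f(c) ≥ 0, new interval: [0.535000, 0.990000]
Iteration 2:
  c_2 = (0.535000 + 0.990000)/2 = 0.762500
  f(c_2) = f(0.762500) = 0.039389
  f(a) × f(c) < 0, new interval: [0.535000, 0.762500]

After 2 iteration(s), the approximation is c_2 = 0.762500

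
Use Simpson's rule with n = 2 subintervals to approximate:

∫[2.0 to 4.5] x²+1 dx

f(x) = x²+1
a = 2.0, b = 4.5, n = 2
h = (b - a)/n = 1.250000

Simpson's rule: (h/3)[f(x₀) + 4f(x₁) + 2f(x₂) + ... + f(xₙ)]

x_0 = 2.0000, f(x_0) = 5.000000, coefficient = 1
x_1 = 3.2500, f(x_1) = 11.562500, coefficient = 4
x_2 = 4.5000, f(x_2) = 21.250000, coefficient = 1

I ≈ (1.250000/3) × 72.500000 = 30.208333
Exact value: 30.208333
Error: 0.000000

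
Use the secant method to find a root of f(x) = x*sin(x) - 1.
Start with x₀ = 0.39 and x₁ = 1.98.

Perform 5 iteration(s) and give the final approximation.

f(x) = x*sin(x) - 1
x₀ = 0.39, x₁ = 1.98

Secant formula: x_{n+1} = x_n - f(x_n)(x_n - x_{n-1})/(f(x_n) - f(x_{n-1}))

Iteration 1:
  f(0.390000) = -0.851727
  f(1.980000) = 0.816527
  x_2 = 1.980000 - 0.816527×(1.980000 - 0.390000)/(0.816527 - (-0.851727))
       = 1.201774
Iteration 2:
  f(1.980000) = 0.816527
  f(1.201774) = 0.120871
  x_3 = 1.201774 - 0.120871×(1.201774 - 1.980000)/(0.120871 - 0.816527)
       = 1.066556
Iteration 3:
  f(1.201774) = 0.120871
  f(1.066556) = -0.066185
  x_4 = 1.066556 - (-0.066185)×(1.066556 - 1.201774)/(-0.066185 - 0.120871)
       = 1.114400
Iteration 4:
  f(1.066556) = -0.066185
  f(1.114400) = 0.000337
  x_5 = 1.114400 - 0.000337×(1.114400 - 1.066556)/(0.000337 - (-0.066185))
       = 1.114157
Iteration 5:
  f(1.114400) = 0.000337
  f(1.114157) = 0.000000
  x_6 = 1.114157 - 0.000000×(1.114157 - 1.114400)/(0.000000 - 0.000337)
       = 1.114157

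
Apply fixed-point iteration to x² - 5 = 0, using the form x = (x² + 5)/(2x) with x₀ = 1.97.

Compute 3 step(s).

Equation: x² - 5 = 0
Fixed-point form: x = (x² + 5)/(2x)
x₀ = 1.97

x_1 = g(1.970000) = 2.254036
x_2 = g(2.254036) = 2.236140
x_3 = g(2.236140) = 2.236068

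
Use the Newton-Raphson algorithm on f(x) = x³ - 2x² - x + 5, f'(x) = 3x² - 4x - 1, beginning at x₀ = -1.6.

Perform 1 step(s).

f(x) = x³ - 2x² - x + 5
f'(x) = 3x² - 4x - 1
x₀ = -1.6

Newton-Raphson formula: x_{n+1} = x_n - f(x_n)/f'(x_n)

Iteration 1:
  f(-1.600000) = -2.616000
  f'(-1.600000) = 13.080000
  x_1 = -1.600000 - (-2.616000)/13.080000 = -1.400000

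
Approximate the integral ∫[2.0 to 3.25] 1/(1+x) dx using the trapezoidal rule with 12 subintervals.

f(x) = 1/(1+x)
a = 2.0, b = 3.25, n = 12
h = (b - a)/n = 0.104167

Trapezoidal rule: (h/2)[f(x₀) + 2f(x₁) + 2f(x₂) + ... + f(xₙ)]

x_0 = 2.0000, f(x_0) = 0.333333, coefficient = 1
x_1 = 2.1042, f(x_1) = 0.322148, coefficient = 2
x_2 = 2.2083, f(x_2) = 0.311688, coefficient = 2
x_3 = 2.3125, f(x_3) = 0.301887, coefficient = 2
x_4 = 2.4167, f(x_4) = 0.292683, coefficient = 2
x_5 = 2.5208, f(x_5) = 0.284024, coefficient = 2
x_6 = 2.6250, f(x_6) = 0.275862, coefficient = 2
x_7 = 2.7292, f(x_7) = 0.268156, coefficient = 2
x_8 = 2.8333, f(x_8) = 0.260870, coefficient = 2
x_9 = 2.9375, f(x_9) = 0.253968, coefficient = 2
x_10 = 3.0417, f(x_10) = 0.247423, coefficient = 2
x_11 = 3.1458, f(x_11) = 0.241206, coefficient = 2
x_12 = 3.2500, f(x_12) = 0.235294, coefficient = 1

I ≈ (0.104167/2) × 6.688456 = 0.348357
Exact value: 0.348307
Error: 0.000050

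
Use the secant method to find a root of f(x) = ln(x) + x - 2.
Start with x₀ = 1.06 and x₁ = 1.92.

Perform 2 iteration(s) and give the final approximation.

f(x) = ln(x) + x - 2
x₀ = 1.06, x₁ = 1.92

Secant formula: x_{n+1} = x_n - f(x_n)(x_n - x_{n-1})/(f(x_n) - f(x_{n-1}))

Iteration 1:
  f(1.060000) = -0.881731
  f(1.920000) = 0.572325
  x_2 = 1.920000 - 0.572325×(1.920000 - 1.060000)/(0.572325 - (-0.881731))
       = 1.581499
Iteration 2:
  f(1.920000) = 0.572325
  f(1.581499) = 0.039872
  x_3 = 1.581499 - 0.039872×(1.581499 - 1.920000)/(0.039872 - 0.572325)
       = 1.556151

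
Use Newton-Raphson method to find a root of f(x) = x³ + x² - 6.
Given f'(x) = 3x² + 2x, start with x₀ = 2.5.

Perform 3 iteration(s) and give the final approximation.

f(x) = x³ + x² - 6
f'(x) = 3x² + 2x
x₀ = 2.5

Newton-Raphson formula: x_{n+1} = x_n - f(x_n)/f'(x_n)

Iteration 1:
  f(2.500000) = 15.875000
  f'(2.500000) = 23.750000
  x_1 = 2.500000 - 15.875000/23.750000 = 1.831579
Iteration 2:
  f(1.831579) = 3.499045
  f'(1.831579) = 13.727202
  x_2 = 1.831579 - 3.499045/13.727202 = 1.576680
Iteration 3:
  f(1.576680) = 0.405423
  f'(1.576680) = 10.611123
  x_3 = 1.576680 - 0.405423/10.611123 = 1.538473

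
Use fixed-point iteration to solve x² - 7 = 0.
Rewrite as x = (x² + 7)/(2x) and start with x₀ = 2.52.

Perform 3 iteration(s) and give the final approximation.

Equation: x² - 7 = 0
Fixed-point form: x = (x² + 7)/(2x)
x₀ = 2.52

x_1 = g(2.520000) = 2.648889
x_2 = g(2.648889) = 2.645753
x_3 = g(2.645753) = 2.645751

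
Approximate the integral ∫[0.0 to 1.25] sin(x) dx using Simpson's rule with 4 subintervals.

f(x) = sin(x)
a = 0.0, b = 1.25, n = 4
h = (b - a)/n = 0.312500

Simpson's rule: (h/3)[f(x₀) + 4f(x₁) + 2f(x₂) + ... + f(xₙ)]

x_0 = 0.0000, f(x_0) = 0.000000, coefficient = 1
x_1 = 0.3125, f(x_1) = 0.307439, coefficient = 4
x_2 = 0.6250, f(x_2) = 0.585097, coefficient = 2
x_3 = 0.9375, f(x_3) = 0.806081, coefficient = 4
x_4 = 1.2500, f(x_4) = 0.948985, coefficient = 1

I ≈ (0.312500/3) × 6.573258 = 0.684714
Exact value: 0.684678
Error: 0.000037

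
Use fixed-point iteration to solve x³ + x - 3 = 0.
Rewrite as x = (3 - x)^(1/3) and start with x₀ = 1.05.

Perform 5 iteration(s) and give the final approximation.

Equation: x³ + x - 3 = 0
Fixed-point form: x = (3 - x)^(1/3)
x₀ = 1.05

x_1 = g(1.050000) = 1.249333
x_2 = g(1.249333) = 1.205224
x_3 = g(1.205224) = 1.215262
x_4 = g(1.215262) = 1.212993
x_5 = g(1.212993) = 1.213507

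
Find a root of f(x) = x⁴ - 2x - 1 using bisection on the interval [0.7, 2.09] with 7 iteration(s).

f(x) = x⁴ - 2x - 1
Initial interval: [0.7, 2.09]

Iteration 1:
  c_1 = (0.700000 + 2.090000)/2 = 1.395000
  f(c_1) = f(1.395000) = -0.002987
  f(a) × f(c) ≥ 0, new interval: [1.395000, 2.090000]
Iteration 2:
  c_2 = (1.395000 + 2.090000)/2 = 1.742500
  f(c_2) = f(1.742500) = 4.734156
  f(a) × f(c) < 0, new interval: [1.395000, 1.742500]
Iteration 3:
  c_3 = (1.395000 + 1.742500)/2 = 1.568750
  f(c_3) = f(1.568750) = 1.918906
  f(a) × f(c) < 0, new interval: [1.395000, 1.568750]
Iteration 4:
  c_4 = (1.395000 + 1.568750)/2 = 1.481875
  f(c_4) = f(1.481875) = 0.858462
  f(a) × f(c) < 0, new interval: [1.395000, 1.481875]
Iteration 5:
  c_5 = (1.395000 + 1.481875)/2 = 1.438438
  f(c_5) = f(1.438438) = 0.404310
  f(a) × f(c) < 0, new interval: [1.395000, 1.438438]
Iteration 6:
  c_6 = (1.395000 + 1.438438)/2 = 1.416719
  f(c_6) = f(1.416719) = 0.194981
  f(a) × f(c) < 0, new interval: [1.395000, 1.416719]
Iteration 7:
  c_7 = (1.395000 + 1.416719)/2 = 1.405859
  f(c_7) = f(1.405859) = 0.094599
  f(a) × f(c) < 0, new interval: [1.395000, 1.405859]

After 7 iteration(s), the approximation is c_7 = 1.405859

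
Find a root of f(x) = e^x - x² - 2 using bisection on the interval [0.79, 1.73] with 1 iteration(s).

f(x) = e^x - x² - 2
Initial interval: [0.79, 1.73]

Iteration 1:
  c_1 = (0.790000 + 1.730000)/2 = 1.260000
  f(c_1) = f(1.260000) = -0.062179
  f(a) × f(c) ≥ 0, new interval: [1.260000, 1.730000]

After 1 iteration(s), the approximation is c_1 = 1.260000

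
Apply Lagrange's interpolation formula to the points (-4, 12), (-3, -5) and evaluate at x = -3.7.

Lagrange interpolation formula:
P(x) = Σ yᵢ × Lᵢ(x)
where Lᵢ(x) = Π_{j≠i} (x - xⱼ)/(xᵢ - xⱼ)

L_0(-3.7) = (-3.7 - (-3))/(-4 - (-3)) = 0.700000
L_1(-3.7) = (-3.7 - (-4))/(-3 - (-4)) = 0.300000

P(-3.7) = 12×L_0(-3.7) + (-5)×L_1(-3.7)
P(-3.7) = 6.900000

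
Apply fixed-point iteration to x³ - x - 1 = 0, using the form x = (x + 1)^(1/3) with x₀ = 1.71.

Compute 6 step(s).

Equation: x³ - x - 1 = 0
Fixed-point form: x = (x + 1)^(1/3)
x₀ = 1.71

x_1 = g(1.710000) = 1.394194
x_2 = g(1.394194) = 1.337785
x_3 = g(1.337785) = 1.327195
x_4 = g(1.327195) = 1.325188
x_5 = g(1.325188) = 1.324807
x_6 = g(1.324807) = 1.324735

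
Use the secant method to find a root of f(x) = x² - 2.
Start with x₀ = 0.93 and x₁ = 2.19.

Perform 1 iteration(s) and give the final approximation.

f(x) = x² - 2
x₀ = 0.93, x₁ = 2.19

Secant formula: x_{n+1} = x_n - f(x_n)(x_n - x_{n-1})/(f(x_n) - f(x_{n-1}))

Iteration 1:
  f(0.930000) = -1.135100
  f(2.190000) = 2.796100
  x_2 = 2.190000 - 2.796100×(2.190000 - 0.930000)/(2.796100 - (-1.135100))
       = 1.293814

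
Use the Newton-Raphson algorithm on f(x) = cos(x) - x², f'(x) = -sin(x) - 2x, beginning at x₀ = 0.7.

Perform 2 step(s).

f(x) = cos(x) - x²
f'(x) = -sin(x) - 2x
x₀ = 0.7

Newton-Raphson formula: x_{n+1} = x_n - f(x_n)/f'(x_n)

Iteration 1:
  f(0.700000) = 0.274842
  f'(0.700000) = -2.044218
  x_1 = 0.700000 - 0.274842/(-2.044218) = 0.834449
Iteration 2:
  f(0.834449) = -0.024718
  f'(0.834449) = -2.409823
  x_2 = 0.834449 - (-0.024718)/(-2.409823) = 0.824191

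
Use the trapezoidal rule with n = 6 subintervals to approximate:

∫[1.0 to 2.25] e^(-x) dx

f(x) = e^(-x)
a = 1.0, b = 2.25, n = 6
h = (b - a)/n = 0.208333

Trapezoidal rule: (h/2)[f(x₀) + 2f(x₁) + 2f(x₂) + ... + f(xₙ)]

x_0 = 1.0000, f(x_0) = 0.367879, coefficient = 1
x_1 = 1.2083, f(x_1) = 0.298695, coefficient = 2
x_2 = 1.4167, f(x_2) = 0.242521, coefficient = 2
x_3 = 1.6250, f(x_3) = 0.196912, coefficient = 2
x_4 = 1.8333, f(x_4) = 0.159880, coefficient = 2
x_5 = 2.0417, f(x_5) = 0.129812, coefficient = 2
x_6 = 2.2500, f(x_6) = 0.105399, coefficient = 1

I ≈ (0.208333/2) × 2.528917 = 0.263429
Exact value: 0.262480
Error: 0.000949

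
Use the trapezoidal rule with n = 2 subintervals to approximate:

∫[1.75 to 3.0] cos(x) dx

f(x) = cos(x)
a = 1.75, b = 3.0, n = 2
h = (b - a)/n = 0.625000

Trapezoidal rule: (h/2)[f(x₀) + 2f(x₁) + 2f(x₂) + ... + f(xₙ)]

x_0 = 1.7500, f(x_0) = -0.178246, coefficient = 1
x_1 = 2.3750, f(x_1) = -0.720278, coefficient = 2
x_2 = 3.0000, f(x_2) = -0.989992, coefficient = 1

I ≈ (0.625000/2) × -2.608795 = -0.815249
Exact value: -0.842866
Error: 0.027617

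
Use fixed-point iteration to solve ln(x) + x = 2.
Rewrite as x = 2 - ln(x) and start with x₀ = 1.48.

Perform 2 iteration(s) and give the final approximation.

Equation: ln(x) + x = 2
Fixed-point form: x = 2 - ln(x)
x₀ = 1.48

x_1 = g(1.480000) = 1.607958
x_2 = g(1.607958) = 1.525035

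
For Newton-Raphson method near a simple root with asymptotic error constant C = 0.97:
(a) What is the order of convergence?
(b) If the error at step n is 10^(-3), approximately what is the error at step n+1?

(a) Newton-Raphson has quadratic (order 2) convergence near simple roots.
    This means |e_{n+1}| ≈ C|e_n|².

(b) With |e_n| = 10^(-3) and C = 0.97:
    |e_{n+1}| ≈ 0.97 × (10^(-3))² = 0.97 × 10^(-6)

(a) 2 (quadratic); (b) |e_{n+1}| ≈ 9.700e-07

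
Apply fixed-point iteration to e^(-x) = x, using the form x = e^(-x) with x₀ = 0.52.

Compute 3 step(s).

Equation: e^(-x) = x
Fixed-point form: x = e^(-x)
x₀ = 0.52

x_1 = g(0.520000) = 0.594521
x_2 = g(0.594521) = 0.551827
x_3 = g(0.551827) = 0.575897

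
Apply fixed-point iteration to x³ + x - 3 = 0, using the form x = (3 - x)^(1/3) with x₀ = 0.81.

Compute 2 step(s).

Equation: x³ + x - 3 = 0
Fixed-point form: x = (3 - x)^(1/3)
x₀ = 0.81

x_1 = g(0.810000) = 1.298618
x_2 = g(1.298618) = 1.193807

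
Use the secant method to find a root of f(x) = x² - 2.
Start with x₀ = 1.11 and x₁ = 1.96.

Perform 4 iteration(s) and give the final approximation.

f(x) = x² - 2
x₀ = 1.11, x₁ = 1.96

Secant formula: x_{n+1} = x_n - f(x_n)(x_n - x_{n-1})/(f(x_n) - f(x_{n-1}))

Iteration 1:
  f(1.110000) = -0.767900
  f(1.960000) = 1.841600
  x_2 = 1.960000 - 1.841600×(1.960000 - 1.110000)/(1.841600 - (-0.767900))
       = 1.360130
Iteration 2:
  f(1.960000) = 1.841600
  f(1.360130) = -0.150046
  x_3 = 1.360130 - (-0.150046)×(1.360130 - 1.960000)/(-0.150046 - 1.841600)
       = 1.405323
Iteration 3:
  f(1.360130) = -0.150046
  f(1.405323) = -0.025067
  x_4 = 1.405323 - (-0.025067)×(1.405323 - 1.360130)/(-0.025067 - (-0.150046))
       = 1.414387
Iteration 4:
  f(1.405323) = -0.025067
  f(1.414387) = 0.000492
  x_5 = 1.414387 - 0.000492×(1.414387 - 1.405323)/(0.000492 - (-0.025067))
       = 1.414213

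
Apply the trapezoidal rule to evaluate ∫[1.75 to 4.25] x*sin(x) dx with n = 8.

f(x) = x*sin(x)
a = 1.75, b = 4.25, n = 8
h = (b - a)/n = 0.312500

Trapezoidal rule: (h/2)[f(x₀) + 2f(x₁) + 2f(x₂) + ... + f(xₙ)]

x_0 = 1.7500, f(x_0) = 1.721975, coefficient = 1
x_1 = 2.0625, f(x_1) = 1.818155, coefficient = 2
x_2 = 2.3750, f(x_2) = 1.647502, coefficient = 2
x_3 = 2.6875, f(x_3) = 1.178864, coefficient = 2
x_4 = 3.0000, f(x_4) = 0.423360, coefficient = 2
x_5 = 3.3125, f(x_5) = -0.563379, coefficient = 2
x_6 = 3.6250, f(x_6) = -1.684896, coefficient = 2
x_7 = 3.9375, f(x_7) = -2.813339, coefficient = 2
x_8 = 4.2500, f(x_8) = -3.803705, coefficient = 1

I ≈ (0.312500/2) × -2.069193 = -0.323311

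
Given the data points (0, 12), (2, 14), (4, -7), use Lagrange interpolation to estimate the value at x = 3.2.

Lagrange interpolation formula:
P(x) = Σ yᵢ × Lᵢ(x)
where Lᵢ(x) = Π_{j≠i} (x - xⱼ)/(xᵢ - xⱼ)

L_0(3.2) = (3.2 - 2)/(0 - 2) × (3.2 - 4)/(0 - 4) = -0.120000
L_1(3.2) = (3.2 - 0)/(2 - 0) × (3.2 - 4)/(2 - 4) = 0.640000
L_2(3.2) = (3.2 - 0)/(4 - 0) × (3.2 - 2)/(4 - 2) = 0.480000

P(3.2) = 12×L_0(3.2) + 14×L_1(3.2) + (-7)×L_2(3.2)
P(3.2) = 4.160000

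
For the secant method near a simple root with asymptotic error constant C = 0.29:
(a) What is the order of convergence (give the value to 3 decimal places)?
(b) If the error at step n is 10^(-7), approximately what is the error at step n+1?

(a) Secant method has superlinear convergence with order φ = (1+√5)/2 ≈ 1.618.
    This means |e_{n+1}| ≈ C|e_n|^1.618.

(b) With |e_n| = 10^(-7) and C = 0.29:
    |e_{n+1}| ≈ 0.29 × (10^(-7))^1.618 = 0.29 × 10^(-11.33)

(a) ≈ 1.618 (golden ratio); (b) |e_{n+1}| ≈ 1.368e-12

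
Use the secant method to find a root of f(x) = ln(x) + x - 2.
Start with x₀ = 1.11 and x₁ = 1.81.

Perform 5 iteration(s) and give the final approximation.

f(x) = ln(x) + x - 2
x₀ = 1.11, x₁ = 1.81

Secant formula: x_{n+1} = x_n - f(x_n)(x_n - x_{n-1})/(f(x_n) - f(x_{n-1}))

Iteration 1:
  f(1.110000) = -0.785640
  f(1.810000) = 0.403327
  x_2 = 1.810000 - 0.403327×(1.810000 - 1.110000)/(0.403327 - (-0.785640))
       = 1.572543
Iteration 2:
  f(1.810000) = 0.403327
  f(1.572543) = 0.025237
  x_3 = 1.572543 - 0.025237×(1.572543 - 1.810000)/(0.025237 - 0.403327)
       = 1.556693
Iteration 3:
  f(1.572543) = 0.025237
  f(1.556693) = -0.000743
  x_4 = 1.556693 - (-0.000743)×(1.556693 - 1.572543)/(-0.000743 - 0.025237)
       = 1.557146
Iteration 4:
  f(1.556693) = -0.000743
  f(1.557146) = 0.000001
  x_5 = 1.557146 - 0.000001×(1.557146 - 1.556693)/(0.000001 - (-0.000743))
       = 1.557146
Iteration 5:
  f(1.557146) = 0.000001
  f(1.557146) = 0.000000
  x_6 = 1.557146 - 0.000000×(1.557146 - 1.557146)/(0.000000 - 0.000001)
       = 1.557146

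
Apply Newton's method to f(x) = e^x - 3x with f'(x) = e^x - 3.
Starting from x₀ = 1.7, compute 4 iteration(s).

f(x) = e^x - 3x
f'(x) = e^x - 3
x₀ = 1.7

Newton-Raphson formula: x_{n+1} = x_n - f(x_n)/f'(x_n)

Iteration 1:
  f(1.700000) = 0.373947
  f'(1.700000) = 2.473947
  x_1 = 1.700000 - 0.373947/2.473947 = 1.548846
Iteration 2:
  f(1.548846) = 0.059498
  f'(1.548846) = 1.706036
  x_2 = 1.548846 - 0.059498/1.706036 = 1.513971
Iteration 3:
  f(1.513971) = 0.002829
  f'(1.513971) = 1.544741
  x_3 = 1.513971 - 0.002829/1.544741 = 1.512140
Iteration 4:
  f(1.512140) = 0.000008
  f'(1.512140) = 1.536426
  x_4 = 1.512140 - 0.000008/1.536426 = 1.512135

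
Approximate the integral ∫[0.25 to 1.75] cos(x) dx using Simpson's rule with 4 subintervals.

f(x) = cos(x)
a = 0.25, b = 1.75, n = 4
h = (b - a)/n = 0.375000

Simpson's rule: (h/3)[f(x₀) + 4f(x₁) + 2f(x₂) + ... + f(xₙ)]

x_0 = 0.2500, f(x_0) = 0.968912, coefficient = 1
x_1 = 0.6250, f(x_1) = 0.810963, coefficient = 4
x_2 = 1.0000, f(x_2) = 0.540302, coefficient = 2
x_3 = 1.3750, f(x_3) = 0.194548, coefficient = 4
x_4 = 1.7500, f(x_4) = -0.178246, coefficient = 1

I ≈ (0.375000/3) × 5.893314 = 0.736664
Exact value: 0.736582
Error: 0.000082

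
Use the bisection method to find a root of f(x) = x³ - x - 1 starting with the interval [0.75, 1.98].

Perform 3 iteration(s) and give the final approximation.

f(x) = x³ - x - 1
Initial interval: [0.75, 1.98]

Iteration 1:
  c_1 = (0.750000 + 1.980000)/2 = 1.365000
  f(c_1) = f(1.365000) = 0.178302
  f(a) × f(c) < 0, new interval: [0.750000, 1.365000]
Iteration 2:
  c_2 = (0.750000 + 1.365000)/2 = 1.057500
  f(c_2) = f(1.057500) = -0.874891
  f(a) × f(c) ≥ 0, new interval: [1.057500, 1.365000]
Iteration 3:
  c_3 = (1.057500 + 1.365000)/2 = 1.211250
  f(c_3) = f(1.211250) = -0.434193
  f(a) × f(c) ≥ 0, new interval: [1.211250, 1.365000]

After 3 iteration(s), the approximation is c_3 = 1.211250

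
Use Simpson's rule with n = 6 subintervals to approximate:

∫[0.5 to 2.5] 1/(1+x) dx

f(x) = 1/(1+x)
a = 0.5, b = 2.5, n = 6
h = (b - a)/n = 0.333333

Simpson's rule: (h/3)[f(x₀) + 4f(x₁) + 2f(x₂) + ... + f(xₙ)]

x_0 = 0.5000, f(x_0) = 0.666667, coefficient = 1
x_1 = 0.8333, f(x_1) = 0.545455, coefficient = 4
x_2 = 1.1667, f(x_2) = 0.461538, coefficient = 2
x_3 = 1.5000, f(x_3) = 0.400000, coefficient = 4
x_4 = 1.8333, f(x_4) = 0.352941, coefficient = 2
x_5 = 2.1667, f(x_5) = 0.315789, coefficient = 4
x_6 = 2.5000, f(x_6) = 0.285714, coefficient = 1

I ≈ (0.333333/3) × 7.626316 = 0.847368
Exact value: 0.847298
Error: 0.000071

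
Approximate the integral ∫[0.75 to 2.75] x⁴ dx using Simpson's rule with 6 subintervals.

f(x) = x⁴
a = 0.75, b = 2.75, n = 6
h = (b - a)/n = 0.333333

Simpson's rule: (h/3)[f(x₀) + 4f(x₁) + 2f(x₂) + ... + f(xₙ)]

x_0 = 0.7500, f(x_0) = 0.316406, coefficient = 1
x_1 = 1.0833, f(x_1) = 1.377363, coefficient = 4
x_2 = 1.4167, f(x_2) = 4.027826, coefficient = 2
x_3 = 1.7500, f(x_3) = 9.378906, coefficient = 4
x_4 = 2.0833, f(x_4) = 18.838011, coefficient = 2
x_5 = 2.4167, f(x_5) = 34.108845, coefficient = 4
x_6 = 2.7500, f(x_6) = 57.191406, coefficient = 1

I ≈ (0.333333/3) × 282.699942 = 31.411105
Exact value: 31.407813
Error: 0.003292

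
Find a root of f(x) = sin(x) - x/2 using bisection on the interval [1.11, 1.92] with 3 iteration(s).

f(x) = sin(x) - x/2
Initial interval: [1.11, 1.92]

Iteration 1:
  c_1 = (1.110000 + 1.920000)/2 = 1.515000
  f(c_1) = f(1.515000) = 0.240944
  f(a) × f(c) ≥ 0, new interval: [1.515000, 1.920000]
Iteration 2:
  c_2 = (1.515000 + 1.920000)/2 = 1.717500
  f(c_2) = f(1.717500) = 0.130508
  f(a) × f(c) ≥ 0, new interval: [1.717500, 1.920000]
Iteration 3:
  c_3 = (1.717500 + 1.920000)/2 = 1.818750
  f(c_3) = f(1.818750) = 0.060042
  f(a) × f(c) ≥ 0, new interval: [1.818750, 1.920000]

After 3 iteration(s), the approximation is c_3 = 1.818750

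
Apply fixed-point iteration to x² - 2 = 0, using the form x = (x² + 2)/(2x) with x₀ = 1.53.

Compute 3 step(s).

Equation: x² - 2 = 0
Fixed-point form: x = (x² + 2)/(2x)
x₀ = 1.53

x_1 = g(1.530000) = 1.418595
x_2 = g(1.418595) = 1.414220
x_3 = g(1.414220) = 1.414214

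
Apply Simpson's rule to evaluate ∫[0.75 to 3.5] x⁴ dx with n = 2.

f(x) = x⁴
a = 0.75, b = 3.5, n = 2
h = (b - a)/n = 1.375000

Simpson's rule: (h/3)[f(x₀) + 4f(x₁) + 2f(x₂) + ... + f(xₙ)]

x_0 = 0.7500, f(x_0) = 0.316406, coefficient = 1
x_1 = 2.1250, f(x_1) = 20.390869, coefficient = 4
x_2 = 3.5000, f(x_2) = 150.062500, coefficient = 1

I ≈ (1.375000/3) × 231.942383 = 106.306925
Exact value: 104.996289
Error: 1.310636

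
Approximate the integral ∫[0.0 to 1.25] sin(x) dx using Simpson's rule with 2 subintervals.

f(x) = sin(x)
a = 0.0, b = 1.25, n = 2
h = (b - a)/n = 0.625000

Simpson's rule: (h/3)[f(x₀) + 4f(x₁) + 2f(x₂) + ... + f(xₙ)]

x_0 = 0.0000, f(x_0) = 0.000000, coefficient = 1
x_1 = 0.6250, f(x_1) = 0.585097, coefficient = 4
x_2 = 1.2500, f(x_2) = 0.948985, coefficient = 1

I ≈ (0.625000/3) × 3.289374 = 0.685286
Exact value: 0.684678
Error: 0.000609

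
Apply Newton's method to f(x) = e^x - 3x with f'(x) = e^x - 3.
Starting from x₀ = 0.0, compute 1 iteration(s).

f(x) = e^x - 3x
f'(x) = e^x - 3
x₀ = 0.0

Newton-Raphson formula: x_{n+1} = x_n - f(x_n)/f'(x_n)

Iteration 1:
  f(0.000000) = 1.000000
  f'(0.000000) = -2.000000
  x_1 = 0.000000 - 1.000000/(-2.000000) = 0.500000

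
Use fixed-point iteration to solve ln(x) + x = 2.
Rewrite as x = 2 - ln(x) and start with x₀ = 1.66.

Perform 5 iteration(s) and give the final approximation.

Equation: ln(x) + x = 2
Fixed-point form: x = 2 - ln(x)
x₀ = 1.66

x_1 = g(1.660000) = 1.493182
x_2 = g(1.493182) = 1.599090
x_3 = g(1.599090) = 1.530565
x_4 = g(1.530565) = 1.574363
x_5 = g(1.574363) = 1.546149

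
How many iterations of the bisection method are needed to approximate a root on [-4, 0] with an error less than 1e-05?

We need (b-a)/2^n ≤ 1e-05
(0 - (-4))/2^n ≤ 1e-05
4/2^n ≤ 1e-05
2^n ≥ 400000
n ≥ log₂(400000) = 18.61
n ≥ 19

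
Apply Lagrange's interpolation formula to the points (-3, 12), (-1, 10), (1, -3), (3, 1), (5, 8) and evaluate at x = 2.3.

Lagrange interpolation formula:
P(x) = Σ yᵢ × Lᵢ(x)
where Lᵢ(x) = Π_{j≠i} (x - xⱼ)/(xᵢ - xⱼ)

L_0(2.3) = (2.3 - (-1))/(-3 - (-1)) × (2.3 - 1)/(-3 - 1) × (2.3 - 3)/(-3 - 3) × (2.3 - 5)/(-3 - 5) = 0.021115
L_1(2.3) = (2.3 - (-3))/(-1 - (-3)) × (2.3 - 1)/(-1 - 1) × (2.3 - 3)/(-1 - 3) × (2.3 - 5)/(-1 - 5) = -0.135647
L_2(2.3) = (2.3 - (-3))/(1 - (-3)) × (2.3 - (-1))/(1 - (-1)) × (2.3 - 3)/(1 - 3) × (2.3 - 5)/(1 - 5) = 0.516502
L_3(2.3) = (2.3 - (-3))/(3 - (-3)) × (2.3 - (-1))/(3 - (-1)) × (2.3 - 1)/(3 - 1) × (2.3 - 5)/(3 - 5) = 0.639478
L_4(2.3) = (2.3 - (-3))/(5 - (-3)) × (2.3 - (-1))/(5 - (-1)) × (2.3 - 1)/(5 - 1) × (2.3 - 3)/(5 - 3) = -0.041448

P(2.3) = 12×L_0(2.3) + 10×L_1(2.3) + (-3)×L_2(2.3) + 1×L_3(2.3) + 8×L_4(2.3)
P(2.3) = -2.344698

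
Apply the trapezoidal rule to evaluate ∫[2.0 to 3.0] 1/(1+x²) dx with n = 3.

f(x) = 1/(1+x²)
a = 2.0, b = 3.0, n = 3
h = (b - a)/n = 0.333333

Trapezoidal rule: (h/2)[f(x₀) + 2f(x₁) + 2f(x₂) + ... + f(xₙ)]

x_0 = 2.0000, f(x_0) = 0.200000, coefficient = 1
x_1 = 2.3333, f(x_1) = 0.155172, coefficient = 2
x_2 = 2.6667, f(x_2) = 0.123288, coefficient = 2
x_3 = 3.0000, f(x_3) = 0.100000, coefficient = 1

I ≈ (0.333333/2) × 0.856920 = 0.142820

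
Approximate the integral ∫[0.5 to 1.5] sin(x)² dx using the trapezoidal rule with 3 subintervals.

f(x) = sin(x)²
a = 0.5, b = 1.5, n = 3
h = (b - a)/n = 0.333333

Trapezoidal rule: (h/2)[f(x₀) + 2f(x₁) + 2f(x₂) + ... + f(xₙ)]

x_0 = 0.5000, f(x_0) = 0.229849, coefficient = 1
x_1 = 0.8333, f(x_1) = 0.547862, coefficient = 2
x_2 = 1.1667, f(x_2) = 0.845379, coefficient = 2
x_3 = 1.5000, f(x_3) = 0.994996, coefficient = 1

I ≈ (0.333333/2) × 4.011327 = 0.668554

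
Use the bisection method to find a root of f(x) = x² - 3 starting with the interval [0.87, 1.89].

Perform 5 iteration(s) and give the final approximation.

f(x) = x² - 3
Initial interval: [0.87, 1.89]

Iteration 1:
  c_1 = (0.870000 + 1.890000)/2 = 1.380000
  f(c_1) = f(1.380000) = -1.095600
  f(a) × f(c) ≥ 0, new interval: [1.380000, 1.890000]
Iteration 2:
  c_2 = (1.380000 + 1.890000)/2 = 1.635000
  f(c_2) = f(1.635000) = -0.326775
  f(a) × f(c) ≥ 0, new interval: [1.635000, 1.890000]
Iteration 3:
  c_3 = (1.635000 + 1.890000)/2 = 1.762500
  f(c_3) = f(1.762500) = 0.106406
  f(a) × f(c) < 0, new interval: [1.635000, 1.762500]
Iteration 4:
  c_4 = (1.635000 + 1.762500)/2 = 1.698750
  f(c_4) = f(1.698750) = -0.114248
  f(a) × f(c) ≥ 0, new interval: [1.698750, 1.762500]
Iteration 5:
  c_5 = (1.698750 + 1.762500)/2 = 1.730625
  f(c_5) = f(1.730625) = -0.004937
  f(a) × f(c) ≥ 0, new interval: [1.730625, 1.762500]

After 5 iteration(s), the approximation is c_5 = 1.730625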